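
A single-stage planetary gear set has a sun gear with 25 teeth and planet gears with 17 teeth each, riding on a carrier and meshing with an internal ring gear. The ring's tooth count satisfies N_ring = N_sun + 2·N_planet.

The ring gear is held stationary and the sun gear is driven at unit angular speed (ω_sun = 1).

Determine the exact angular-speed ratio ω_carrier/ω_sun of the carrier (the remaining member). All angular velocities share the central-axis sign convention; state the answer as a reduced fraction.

N_ring = 25 + 2·17 = 59
25(ω_s−ω_c) = −59(ω_r−ω_c),  ω_r=0, ω_s=1
25(1−ω_c) = −59(0−ω_c)  ⇒  84ω_c = 25  ⇒  ω_c = 25/84
ω_c/ω_s = 25/84

25/84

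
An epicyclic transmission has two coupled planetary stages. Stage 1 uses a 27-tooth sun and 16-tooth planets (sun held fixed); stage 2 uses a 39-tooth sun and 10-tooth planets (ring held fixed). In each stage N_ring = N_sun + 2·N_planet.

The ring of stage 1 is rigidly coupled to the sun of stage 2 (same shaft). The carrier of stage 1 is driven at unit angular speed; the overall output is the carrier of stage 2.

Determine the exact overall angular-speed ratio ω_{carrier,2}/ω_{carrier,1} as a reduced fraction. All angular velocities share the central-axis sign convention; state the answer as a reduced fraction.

Stage 1: N_ring = 27 + 2·16 = 59
Stage 1: 27(ω_s−ω_c) = −59(ω_r−ω_c),  ω_s=0, ω_c=1
Stage 1: ω_r = 1 − (27/59)(0−1) = 86/59
  ⇒ ω_r¹/ω_c¹ = 86/59
Stage 2: N_ring = 39 + 2·10 = 59
Stage 2: 39(ω_s−ω_c) = −59(ω_r−ω_c),  ω_r=0, ω_s=1
Stage 2: 39(1−ω_c) = −59(0−ω_c)  ⇒  98ω_c = 39  ⇒  ω_c = 39/98
  ⇒ ω_c²/ω_s² = 39/98
Coupling ω_s² = ω_r¹ ⇒ overall = 86/59 × 39/98 = 1677/2891

1677/2891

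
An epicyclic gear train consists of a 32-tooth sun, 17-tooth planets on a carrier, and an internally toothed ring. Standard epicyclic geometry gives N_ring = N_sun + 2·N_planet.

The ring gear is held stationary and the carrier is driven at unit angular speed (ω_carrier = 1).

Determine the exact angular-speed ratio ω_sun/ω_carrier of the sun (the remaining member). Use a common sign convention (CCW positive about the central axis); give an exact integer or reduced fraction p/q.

N_ring = 32 + 2·17 = 66
32(ω_s−ω_c) = −66(ω_r−ω_c),  ω_r=0, ω_c=1
ω_s = 1 − (66/32)(0−1) = 49/16
ω_s/ω_c = 49/16

49/16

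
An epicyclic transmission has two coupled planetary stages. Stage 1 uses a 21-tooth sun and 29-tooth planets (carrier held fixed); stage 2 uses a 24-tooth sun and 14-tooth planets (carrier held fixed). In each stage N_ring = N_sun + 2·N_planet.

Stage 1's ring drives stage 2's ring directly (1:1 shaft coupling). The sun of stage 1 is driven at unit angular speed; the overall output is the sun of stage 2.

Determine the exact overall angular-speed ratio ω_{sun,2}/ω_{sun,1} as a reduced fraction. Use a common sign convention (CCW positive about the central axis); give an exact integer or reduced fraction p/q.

Stage 1: N_ring = 21 + 2·29 = 79
Stage 1: 21(ω_s−ω_c) = −79(ω_r−ω_c),  ω_c=0, ω_s=1
Stage 1: ω_r = 0 − (21/79)(1−0) = -21/79
  ⇒ ω_r¹/ω_s¹ = -21/79
Stage 2: N_ring = 24 + 2·14 = 52
Stage 2: 24(ω_s−ω_c) = −52(ω_r−ω_c),  ω_c=0, ω_r=1
Stage 2: ω_s = 0 − (52/24)(1−0) = -13/6
  ⇒ ω_s²/ω_r² = -13/6
Coupling ω_r² = ω_r¹ ⇒ overall = -21/79 × -13/6 = 91/158

91/158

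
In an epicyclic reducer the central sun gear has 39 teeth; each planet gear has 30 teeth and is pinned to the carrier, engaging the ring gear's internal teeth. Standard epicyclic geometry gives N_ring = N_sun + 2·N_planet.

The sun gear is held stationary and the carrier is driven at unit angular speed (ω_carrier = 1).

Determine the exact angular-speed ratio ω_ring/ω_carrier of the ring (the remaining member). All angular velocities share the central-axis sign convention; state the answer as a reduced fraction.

46/33

N_ring = 39 + 2·30 = 99
39(ω_s−ω_c) = −99(ω_r−ω_c),  ω_s=0, ω_c=1
ω_r = 1 − (39/99)(0−1) = 46/33
ω_r/ω_c = 46/33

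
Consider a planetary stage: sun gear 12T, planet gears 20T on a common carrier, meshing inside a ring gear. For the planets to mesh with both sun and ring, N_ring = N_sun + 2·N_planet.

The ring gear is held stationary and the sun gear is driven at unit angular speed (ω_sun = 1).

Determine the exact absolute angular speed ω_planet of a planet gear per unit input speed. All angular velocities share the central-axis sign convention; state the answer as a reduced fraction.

N_ring = 12 + 2·20 = 52
12(ω_s−ω_c) = −52(ω_r−ω_c),  ω_r=0, ω_s=1
12(1−ω_c) = −52(0−ω_c)  ⇒  64ω_c = 12  ⇒  ω_c = 3/16
sun–planet: 12·(1−3/16) = −20·(ω_p−ω_c)  ⇒  ω_p−ω_c = −(12/20)·(13/16) = -39/80
ω_p = 3/16 − 39/80 = -3/10

-3/10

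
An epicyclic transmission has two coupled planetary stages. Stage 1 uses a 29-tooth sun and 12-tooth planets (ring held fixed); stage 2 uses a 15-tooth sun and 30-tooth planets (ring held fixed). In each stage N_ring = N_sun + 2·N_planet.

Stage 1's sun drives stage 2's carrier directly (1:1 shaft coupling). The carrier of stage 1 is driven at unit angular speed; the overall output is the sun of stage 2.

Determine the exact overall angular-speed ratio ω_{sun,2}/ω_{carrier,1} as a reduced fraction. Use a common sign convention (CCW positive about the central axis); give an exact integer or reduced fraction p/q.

Stage 1: N_ring = 29 + 2·12 = 53
Stage 1: 29(ω_s−ω_c) = −53(ω_r−ω_c),  ω_r=0, ω_c=1
Stage 1: ω_s = 1 − (53/29)(0−1) = 82/29
  ⇒ ω_s¹/ω_c¹ = 82/29
Stage 2: N_ring = 15 + 2·30 = 75
Stage 2: 15(ω_s−ω_c) = −75(ω_r−ω_c),  ω_r=0, ω_c=1
Stage 2: ω_s = 1 − (75/15)(0−1) = 6
  ⇒ ω_s²/ω_c² = 6
Coupling ω_c² = ω_s¹ ⇒ overall = 82/29 × 6 = 492/29

492/29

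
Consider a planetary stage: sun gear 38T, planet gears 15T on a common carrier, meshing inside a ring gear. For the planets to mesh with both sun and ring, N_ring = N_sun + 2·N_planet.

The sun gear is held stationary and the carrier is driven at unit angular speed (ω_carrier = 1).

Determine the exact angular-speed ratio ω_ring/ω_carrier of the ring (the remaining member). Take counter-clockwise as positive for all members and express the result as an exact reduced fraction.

N_ring = 38 + 2·15 = 68
38(ω_s−ω_c) = −68(ω_r−ω_c),  ω_s=0, ω_c=1
ω_r = 1 − (38/68)(0−1) = 53/34
ω_r/ω_c = 53/34

53/34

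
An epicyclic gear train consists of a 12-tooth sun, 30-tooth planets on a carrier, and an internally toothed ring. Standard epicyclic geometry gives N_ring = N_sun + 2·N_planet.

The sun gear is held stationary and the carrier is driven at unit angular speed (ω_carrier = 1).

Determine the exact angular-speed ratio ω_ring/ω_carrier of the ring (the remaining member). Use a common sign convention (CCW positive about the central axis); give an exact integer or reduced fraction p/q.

N_ring = 12 + 2·30 = 72
12(ω_s−ω_c) = −72(ω_r−ω_c),  ω_s=0, ω_c=1
ω_r = 1 − (12/72)(0−1) = 7/6
ω_r/ω_c = 7/6

7/6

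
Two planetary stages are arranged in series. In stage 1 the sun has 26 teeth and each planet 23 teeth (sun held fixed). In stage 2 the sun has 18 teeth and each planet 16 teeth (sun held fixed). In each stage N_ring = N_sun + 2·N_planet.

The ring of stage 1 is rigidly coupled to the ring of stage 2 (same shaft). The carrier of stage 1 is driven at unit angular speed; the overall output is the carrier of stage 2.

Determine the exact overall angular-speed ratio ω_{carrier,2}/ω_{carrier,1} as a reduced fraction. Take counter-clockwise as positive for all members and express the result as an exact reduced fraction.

1225/1224

Stage 1: N_ring = 26 + 2·23 = 72
Stage 1: 26(ω_s−ω_c) = −72(ω_r−ω_c),  ω_s=0, ω_c=1
Stage 1: ω_r = 1 − (26/72)(0−1) = 49/36
  ⇒ ω_r¹/ω_c¹ = 49/36
Stage 2: N_ring = 18 + 2·16 = 50
Stage 2: 18(ω_s−ω_c) = −50(ω_r−ω_c),  ω_s=0, ω_r=1
Stage 2: 18(0−ω_c) = −50(1−ω_c)  ⇒  68ω_c = 50  ⇒  ω_c = 25/34
  ⇒ ω_c²/ω_r² = 25/34
Coupling ω_r² = ω_r¹ ⇒ overall = 49/36 × 25/34 = 1225/1224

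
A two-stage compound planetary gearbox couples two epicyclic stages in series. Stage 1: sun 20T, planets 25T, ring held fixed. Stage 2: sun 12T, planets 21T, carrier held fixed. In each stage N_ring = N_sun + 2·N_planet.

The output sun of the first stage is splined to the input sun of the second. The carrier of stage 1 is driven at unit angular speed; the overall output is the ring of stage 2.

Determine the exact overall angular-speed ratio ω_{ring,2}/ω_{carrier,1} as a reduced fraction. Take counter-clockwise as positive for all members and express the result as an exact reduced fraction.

Stage 1: N_ring = 20 + 2·25 = 70
Stage 1: 20(ω_s−ω_c) = −70(ω_r−ω_c),  ω_r=0, ω_c=1
Stage 1: ω_s = 1 − (70/20)(0−1) = 9/2
  ⇒ ω_s¹/ω_c¹ = 9/2
Stage 2: N_ring = 12 + 2·21 = 54
Stage 2: 12(ω_s−ω_c) = −54(ω_r−ω_c),  ω_c=0, ω_s=1
Stage 2: ω_r = 0 − (12/54)(1−0) = -2/9
  ⇒ ω_r²/ω_s² = -2/9
Coupling ω_s² = ω_s¹ ⇒ overall = 9/2 × -2/9 = -1

-1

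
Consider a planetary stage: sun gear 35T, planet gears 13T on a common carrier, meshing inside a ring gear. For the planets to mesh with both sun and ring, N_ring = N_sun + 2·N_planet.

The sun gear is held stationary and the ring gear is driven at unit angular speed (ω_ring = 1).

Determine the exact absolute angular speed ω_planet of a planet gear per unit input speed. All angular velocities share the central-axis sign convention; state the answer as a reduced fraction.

N_ring = 35 + 2·13 = 61
35(ω_s−ω_c) = −61(ω_r−ω_c),  ω_s=0, ω_r=1
35(0−ω_c) = −61(1−ω_c)  ⇒  96ω_c = 61  ⇒  ω_c = 61/96
sun–planet: 35·(0−61/96) = −13·(ω_p−ω_c)  ⇒  ω_p−ω_c = −(35/13)·(-61/96) = 2135/1248
ω_p = 61/96 + 2135/1248 = 61/26

61/26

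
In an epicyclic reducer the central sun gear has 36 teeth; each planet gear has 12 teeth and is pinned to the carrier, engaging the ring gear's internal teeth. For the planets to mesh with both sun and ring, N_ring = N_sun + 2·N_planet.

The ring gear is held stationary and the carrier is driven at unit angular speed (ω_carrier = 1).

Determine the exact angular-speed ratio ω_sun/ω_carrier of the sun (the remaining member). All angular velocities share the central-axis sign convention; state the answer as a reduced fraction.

N_ring = 36 + 2·12 = 60
36(ω_s−ω_c) = −60(ω_r−ω_c),  ω_r=0, ω_c=1
ω_s = 1 − (60/36)(0−1) = 8/3
ω_s/ω_c = 8/3

8/3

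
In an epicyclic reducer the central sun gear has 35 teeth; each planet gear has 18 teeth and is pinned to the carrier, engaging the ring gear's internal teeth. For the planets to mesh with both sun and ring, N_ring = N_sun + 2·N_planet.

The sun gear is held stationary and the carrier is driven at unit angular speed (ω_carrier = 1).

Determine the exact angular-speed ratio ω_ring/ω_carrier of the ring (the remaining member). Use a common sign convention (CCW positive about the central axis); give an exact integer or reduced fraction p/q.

106/71

N_ring = 35 + 2·18 = 71
35(ω_s−ω_c) = −71(ω_r−ω_c),  ω_s=0, ω_c=1
ω_r = 1 − (35/71)(0−1) = 106/71
ω_r/ω_c = 106/71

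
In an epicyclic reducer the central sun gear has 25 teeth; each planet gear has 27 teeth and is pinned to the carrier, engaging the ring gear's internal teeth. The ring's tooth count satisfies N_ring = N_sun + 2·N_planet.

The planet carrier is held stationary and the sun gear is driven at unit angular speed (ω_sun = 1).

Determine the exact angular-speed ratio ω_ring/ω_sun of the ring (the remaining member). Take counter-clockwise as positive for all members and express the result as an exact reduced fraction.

-25/79

N_ring = 25 + 2·27 = 79
25(ω_s−ω_c) = −79(ω_r−ω_c),  ω_c=0, ω_s=1
ω_r = 0 − (25/79)(1−0) = -25/79
ω_r/ω_s = -25/79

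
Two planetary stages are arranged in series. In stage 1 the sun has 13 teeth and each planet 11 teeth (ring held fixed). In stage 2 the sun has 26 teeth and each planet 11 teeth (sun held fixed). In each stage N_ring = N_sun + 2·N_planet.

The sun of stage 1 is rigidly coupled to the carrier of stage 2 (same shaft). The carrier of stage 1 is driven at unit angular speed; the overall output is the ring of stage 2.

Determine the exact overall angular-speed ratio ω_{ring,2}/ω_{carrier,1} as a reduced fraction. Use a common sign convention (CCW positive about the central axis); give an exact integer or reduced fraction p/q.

74/13

Stage 1: N_ring = 13 + 2·11 = 35
Stage 1: 13(ω_s−ω_c) = −35(ω_r−ω_c),  ω_r=0, ω_c=1
Stage 1: ω_s = 1 − (35/13)(0−1) = 48/13
  ⇒ ω_s¹/ω_c¹ = 48/13
Stage 2: N_ring = 26 + 2·11 = 48
Stage 2: 26(ω_s−ω_c) = −48(ω_r−ω_c),  ω_s=0, ω_c=1
Stage 2: ω_r = 1 − (26/48)(0−1) = 37/24
  ⇒ ω_r²/ω_c² = 37/24
Coupling ω_c² = ω_s¹ ⇒ overall = 48/13 × 37/24 = 74/13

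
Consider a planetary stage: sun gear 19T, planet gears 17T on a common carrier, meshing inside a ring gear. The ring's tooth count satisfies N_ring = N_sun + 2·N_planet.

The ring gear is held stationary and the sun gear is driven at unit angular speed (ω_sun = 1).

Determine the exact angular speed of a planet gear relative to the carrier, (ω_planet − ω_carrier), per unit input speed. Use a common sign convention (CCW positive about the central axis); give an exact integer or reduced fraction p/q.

-1007/1224

N_ring = 19 + 2·17 = 53
19(ω_s−ω_c) = −53(ω_r−ω_c),  ω_r=0, ω_s=1
19(1−ω_c) = −53(0−ω_c)  ⇒  72ω_c = 19  ⇒  ω_c = 19/72
sun–planet: 19·(1−19/72) = −17·(ω_p−ω_c)  ⇒  ω_p−ω_c = −(19/17)·(53/72) = -1007/1224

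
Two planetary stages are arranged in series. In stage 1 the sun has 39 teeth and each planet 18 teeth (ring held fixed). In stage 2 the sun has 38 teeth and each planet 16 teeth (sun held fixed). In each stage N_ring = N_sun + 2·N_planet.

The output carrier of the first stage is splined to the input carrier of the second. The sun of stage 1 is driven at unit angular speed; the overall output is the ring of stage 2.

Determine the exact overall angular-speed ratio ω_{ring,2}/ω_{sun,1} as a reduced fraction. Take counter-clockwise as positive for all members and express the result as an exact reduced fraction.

351/665

Stage 1: N_ring = 39 + 2·18 = 75
Stage 1: 39(ω_s−ω_c) = −75(ω_r−ω_c),  ω_r=0, ω_s=1
Stage 1: 39(1−ω_c) = −75(0−ω_c)  ⇒  114ω_c = 39  ⇒  ω_c = 13/38
  ⇒ ω_c¹/ω_s¹ = 13/38
Stage 2: N_ring = 38 + 2·16 = 70
Stage 2: 38(ω_s−ω_c) = −70(ω_r−ω_c),  ω_s=0, ω_c=1
Stage 2: ω_r = 1 − (38/70)(0−1) = 54/35
  ⇒ ω_r²/ω_c² = 54/35
Coupling ω_c² = ω_c¹ ⇒ overall = 13/38 × 54/35 = 351/665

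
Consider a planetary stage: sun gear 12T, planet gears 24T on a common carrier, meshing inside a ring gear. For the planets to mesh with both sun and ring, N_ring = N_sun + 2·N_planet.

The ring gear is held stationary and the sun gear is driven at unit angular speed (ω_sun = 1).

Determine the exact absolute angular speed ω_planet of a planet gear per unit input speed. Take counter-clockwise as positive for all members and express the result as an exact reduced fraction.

N_ring = 12 + 2·24 = 60
12(ω_s−ω_c) = −60(ω_r−ω_c),  ω_r=0, ω_s=1
12(1−ω_c) = −60(0−ω_c)  ⇒  72ω_c = 12  ⇒  ω_c = 1/6
sun–planet: 12·(1−1/6) = −24·(ω_p−ω_c)  ⇒  ω_p−ω_c = −(12/24)·(5/6) = -5/12
ω_p = 1/6 − 5/12 = -1/4

-1/4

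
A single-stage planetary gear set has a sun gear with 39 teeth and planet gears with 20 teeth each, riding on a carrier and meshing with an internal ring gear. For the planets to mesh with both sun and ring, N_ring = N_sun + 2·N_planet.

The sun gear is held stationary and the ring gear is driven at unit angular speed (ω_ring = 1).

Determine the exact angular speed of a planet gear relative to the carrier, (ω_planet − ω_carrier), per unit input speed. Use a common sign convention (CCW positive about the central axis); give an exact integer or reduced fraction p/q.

3081/2360

N_ring = 39 + 2·20 = 79
39(ω_s−ω_c) = −79(ω_r−ω_c),  ω_s=0, ω_r=1
39(0−ω_c) = −79(1−ω_c)  ⇒  118ω_c = 79  ⇒  ω_c = 79/118
sun–planet: 39·(0−79/118) = −20·(ω_p−ω_c)  ⇒  ω_p−ω_c = −(39/20)·(-79/118) = 3081/2360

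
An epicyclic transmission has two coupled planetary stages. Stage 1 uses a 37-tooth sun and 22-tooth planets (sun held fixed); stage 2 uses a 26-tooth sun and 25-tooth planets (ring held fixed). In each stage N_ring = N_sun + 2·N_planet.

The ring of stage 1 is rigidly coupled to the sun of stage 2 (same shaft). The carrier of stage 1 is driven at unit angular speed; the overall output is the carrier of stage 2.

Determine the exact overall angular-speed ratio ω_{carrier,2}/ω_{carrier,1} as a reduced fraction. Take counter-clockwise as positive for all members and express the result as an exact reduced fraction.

Stage 1: N_ring = 37 + 2·22 = 81
Stage 1: 37(ω_s−ω_c) = −81(ω_r−ω_c),  ω_s=0, ω_c=1
Stage 1: ω_r = 1 − (37/81)(0−1) = 118/81
  ⇒ ω_r¹/ω_c¹ = 118/81
Stage 2: N_ring = 26 + 2·25 = 76
Stage 2: 26(ω_s−ω_c) = −76(ω_r−ω_c),  ω_r=0, ω_s=1
Stage 2: 26(1−ω_c) = −76(0−ω_c)  ⇒  102ω_c = 26  ⇒  ω_c = 13/51
  ⇒ ω_c²/ω_s² = 13/51
Coupling ω_s² = ω_r¹ ⇒ overall = 118/81 × 13/51 = 1534/4131

1534/4131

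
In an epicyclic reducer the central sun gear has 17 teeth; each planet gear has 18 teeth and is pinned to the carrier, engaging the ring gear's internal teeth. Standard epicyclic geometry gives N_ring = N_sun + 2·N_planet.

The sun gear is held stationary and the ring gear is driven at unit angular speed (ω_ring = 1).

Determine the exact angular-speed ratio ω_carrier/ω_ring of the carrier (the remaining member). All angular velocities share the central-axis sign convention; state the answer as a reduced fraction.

53/70

N_ring = 17 + 2·18 = 53
17(ω_s−ω_c) = −53(ω_r−ω_c),  ω_s=0, ω_r=1
17(0−ω_c) = −53(1−ω_c)  ⇒  70ω_c = 53  ⇒  ω_c = 53/70
ω_c/ω_r = 53/70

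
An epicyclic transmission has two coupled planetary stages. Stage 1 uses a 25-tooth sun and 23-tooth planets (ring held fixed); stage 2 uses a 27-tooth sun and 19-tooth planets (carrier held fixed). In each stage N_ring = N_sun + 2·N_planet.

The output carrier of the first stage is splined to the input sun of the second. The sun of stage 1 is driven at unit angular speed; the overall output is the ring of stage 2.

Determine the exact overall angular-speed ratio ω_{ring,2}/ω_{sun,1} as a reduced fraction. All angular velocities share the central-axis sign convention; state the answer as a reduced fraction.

-45/416

Stage 1: N_ring = 25 + 2·23 = 71
Stage 1: 25(ω_s−ω_c) = −71(ω_r−ω_c),  ω_r=0, ω_s=1
Stage 1: 25(1−ω_c) = −71(0−ω_c)  ⇒  96ω_c = 25  ⇒  ω_c = 25/96
  ⇒ ω_c¹/ω_s¹ = 25/96
Stage 2: N_ring = 27 + 2·19 = 65
Stage 2: 27(ω_s−ω_c) = −65(ω_r−ω_c),  ω_c=0, ω_s=1
Stage 2: ω_r = 0 − (27/65)(1−0) = -27/65
  ⇒ ω_r²/ω_s² = -27/65
Coupling ω_s² = ω_c¹ ⇒ overall = 25/96 × -27/65 = -45/416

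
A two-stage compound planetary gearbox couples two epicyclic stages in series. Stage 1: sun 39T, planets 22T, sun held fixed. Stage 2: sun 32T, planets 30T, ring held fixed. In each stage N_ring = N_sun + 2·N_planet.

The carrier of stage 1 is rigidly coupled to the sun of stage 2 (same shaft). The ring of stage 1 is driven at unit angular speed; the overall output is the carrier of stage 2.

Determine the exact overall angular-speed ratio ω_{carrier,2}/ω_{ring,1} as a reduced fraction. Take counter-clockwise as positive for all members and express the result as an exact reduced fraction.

332/1891

Stage 1: N_ring = 39 + 2·22 = 83
Stage 1: 39(ω_s−ω_c) = −83(ω_r−ω_c),  ω_s=0, ω_r=1
Stage 1: 39(0−ω_c) = −83(1−ω_c)  ⇒  122ω_c = 83  ⇒  ω_c = 83/122
  ⇒ ω_c¹/ω_r¹ = 83/122
Stage 2: N_ring = 32 + 2·30 = 92
Stage 2: 32(ω_s−ω_c) = −92(ω_r−ω_c),  ω_r=0, ω_s=1
Stage 2: 32(1−ω_c) = −92(0−ω_c)  ⇒  124ω_c = 32  ⇒  ω_c = 8/31
  ⇒ ω_c²/ω_s² = 8/31
Coupling ω_s² = ω_c¹ ⇒ overall = 83/122 × 8/31 = 332/1891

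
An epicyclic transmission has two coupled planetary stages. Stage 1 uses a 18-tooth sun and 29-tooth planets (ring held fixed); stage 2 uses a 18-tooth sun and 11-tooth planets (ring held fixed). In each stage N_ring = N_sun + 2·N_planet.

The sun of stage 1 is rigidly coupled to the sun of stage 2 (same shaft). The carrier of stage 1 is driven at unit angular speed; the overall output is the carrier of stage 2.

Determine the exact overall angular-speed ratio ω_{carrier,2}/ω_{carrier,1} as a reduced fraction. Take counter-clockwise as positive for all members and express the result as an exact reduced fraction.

47/29

Stage 1: N_ring = 18 + 2·29 = 76
Stage 1: 18(ω_s−ω_c) = −76(ω_r−ω_c),  ω_r=0, ω_c=1
Stage 1: ω_s = 1 − (76/18)(0−1) = 47/9
  ⇒ ω_s¹/ω_c¹ = 47/9
Stage 2: N_ring = 18 + 2·11 = 40
Stage 2: 18(ω_s−ω_c) = −40(ω_r−ω_c),  ω_r=0, ω_s=1
Stage 2: 18(1−ω_c) = −40(0−ω_c)  ⇒  58ω_c = 18  ⇒  ω_c = 9/29
  ⇒ ω_c²/ω_s² = 9/29
Coupling ω_s² = ω_s¹ ⇒ overall = 47/9 × 9/29 = 47/29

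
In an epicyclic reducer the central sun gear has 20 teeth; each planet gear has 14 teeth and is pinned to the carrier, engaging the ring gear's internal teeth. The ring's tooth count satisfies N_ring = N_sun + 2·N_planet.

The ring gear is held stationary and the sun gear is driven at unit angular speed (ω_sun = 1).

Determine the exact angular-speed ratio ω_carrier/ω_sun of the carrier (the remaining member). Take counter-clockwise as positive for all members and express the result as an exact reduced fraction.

5/17

N_ring = 20 + 2·14 = 48
20(ω_s−ω_c) = −48(ω_r−ω_c),  ω_r=0, ω_s=1
20(1−ω_c) = −48(0−ω_c)  ⇒  68ω_c = 20  ⇒  ω_c = 5/17
ω_c/ω_s = 5/17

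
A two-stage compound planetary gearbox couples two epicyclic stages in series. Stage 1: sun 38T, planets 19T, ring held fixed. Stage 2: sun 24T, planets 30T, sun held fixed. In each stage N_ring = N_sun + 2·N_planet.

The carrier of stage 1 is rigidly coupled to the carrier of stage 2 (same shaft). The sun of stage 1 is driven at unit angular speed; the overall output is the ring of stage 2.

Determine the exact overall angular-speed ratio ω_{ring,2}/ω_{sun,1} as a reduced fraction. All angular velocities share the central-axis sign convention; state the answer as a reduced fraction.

Stage 1: N_ring = 38 + 2·19 = 76
Stage 1: 38(ω_s−ω_c) = −76(ω_r−ω_c),  ω_r=0, ω_s=1
Stage 1: 38(1−ω_c) = −76(0−ω_c)  ⇒  114ω_c = 38  ⇒  ω_c = 1/3
  ⇒ ω_c¹/ω_s¹ = 1/3
Stage 2: N_ring = 24 + 2·30 = 84
Stage 2: 24(ω_s−ω_c) = −84(ω_r−ω_c),  ω_s=0, ω_c=1
Stage 2: ω_r = 1 − (24/84)(0−1) = 9/7
  ⇒ ω_r²/ω_c² = 9/7
Coupling ω_c² = ω_c¹ ⇒ overall = 1/3 × 9/7 = 3/7

3/7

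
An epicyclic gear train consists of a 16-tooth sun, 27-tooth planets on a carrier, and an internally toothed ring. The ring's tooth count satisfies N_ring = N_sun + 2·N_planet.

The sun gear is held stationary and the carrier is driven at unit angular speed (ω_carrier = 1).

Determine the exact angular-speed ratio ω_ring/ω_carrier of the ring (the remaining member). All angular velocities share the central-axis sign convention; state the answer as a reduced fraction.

N_ring = 16 + 2·27 = 70
16(ω_s−ω_c) = −70(ω_r−ω_c),  ω_s=0, ω_c=1
ω_r = 1 − (16/70)(0−1) = 43/35
ω_r/ω_c = 43/35

43/35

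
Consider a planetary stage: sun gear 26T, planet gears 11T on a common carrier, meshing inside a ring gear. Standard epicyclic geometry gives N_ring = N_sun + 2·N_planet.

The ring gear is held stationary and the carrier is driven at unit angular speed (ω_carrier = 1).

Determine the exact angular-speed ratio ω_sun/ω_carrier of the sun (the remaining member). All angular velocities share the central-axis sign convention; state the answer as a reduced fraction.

N_ring = 26 + 2·11 = 48
26(ω_s−ω_c) = −48(ω_r−ω_c),  ω_r=0, ω_c=1
ω_s = 1 − (48/26)(0−1) = 37/13
ω_s/ω_c = 37/13

37/13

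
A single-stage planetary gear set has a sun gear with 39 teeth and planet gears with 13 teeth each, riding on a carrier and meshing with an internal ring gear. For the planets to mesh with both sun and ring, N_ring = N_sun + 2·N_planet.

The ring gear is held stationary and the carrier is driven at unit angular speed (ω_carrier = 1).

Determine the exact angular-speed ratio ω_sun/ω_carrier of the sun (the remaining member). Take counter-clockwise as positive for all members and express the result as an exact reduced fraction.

8/3

N_ring = 39 + 2·13 = 65
39(ω_s−ω_c) = −65(ω_r−ω_c),  ω_r=0, ω_c=1
ω_s = 1 − (65/39)(0−1) = 8/3
ω_s/ω_c = 8/3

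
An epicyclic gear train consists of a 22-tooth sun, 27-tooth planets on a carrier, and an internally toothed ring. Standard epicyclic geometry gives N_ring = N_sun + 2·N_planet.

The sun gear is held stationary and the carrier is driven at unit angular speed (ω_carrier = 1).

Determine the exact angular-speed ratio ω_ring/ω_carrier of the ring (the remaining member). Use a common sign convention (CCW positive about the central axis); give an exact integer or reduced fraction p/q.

N_ring = 22 + 2·27 = 76
22(ω_s−ω_c) = −76(ω_r−ω_c),  ω_s=0, ω_c=1
ω_r = 1 − (22/76)(0−1) = 49/38
ω_r/ω_c = 49/38

49/38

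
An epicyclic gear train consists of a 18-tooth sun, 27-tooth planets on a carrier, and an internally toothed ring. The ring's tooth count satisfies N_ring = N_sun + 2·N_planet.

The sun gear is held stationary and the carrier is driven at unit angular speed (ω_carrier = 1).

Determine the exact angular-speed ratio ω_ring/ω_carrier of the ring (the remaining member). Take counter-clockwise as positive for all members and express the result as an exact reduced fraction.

N_ring = 18 + 2·27 = 72
18(ω_s−ω_c) = −72(ω_r−ω_c),  ω_s=0, ω_c=1
ω_r = 1 − (18/72)(0−1) = 5/4
ω_r/ω_c = 5/4

5/4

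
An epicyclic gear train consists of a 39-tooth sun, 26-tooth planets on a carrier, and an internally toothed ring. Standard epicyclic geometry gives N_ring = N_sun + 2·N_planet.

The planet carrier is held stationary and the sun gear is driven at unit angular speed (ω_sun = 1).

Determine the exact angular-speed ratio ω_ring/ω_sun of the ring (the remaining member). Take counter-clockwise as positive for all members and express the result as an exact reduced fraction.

N_ring = 39 + 2·26 = 91
39(ω_s−ω_c) = −91(ω_r−ω_c),  ω_c=0, ω_s=1
ω_r = 0 − (39/91)(1−0) = -3/7
ω_r/ω_s = -3/7

-3/7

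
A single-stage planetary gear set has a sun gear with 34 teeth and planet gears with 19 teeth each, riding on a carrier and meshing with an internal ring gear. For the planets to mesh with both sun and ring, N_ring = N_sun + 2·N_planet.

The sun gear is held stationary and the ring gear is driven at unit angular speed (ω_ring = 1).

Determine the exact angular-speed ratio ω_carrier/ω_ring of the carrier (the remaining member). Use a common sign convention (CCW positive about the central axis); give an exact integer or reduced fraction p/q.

36/53

N_ring = 34 + 2·19 = 72
34(ω_s−ω_c) = −72(ω_r−ω_c),  ω_s=0, ω_r=1
34(0−ω_c) = −72(1−ω_c)  ⇒  106ω_c = 72  ⇒  ω_c = 36/53
ω_c/ω_r = 36/53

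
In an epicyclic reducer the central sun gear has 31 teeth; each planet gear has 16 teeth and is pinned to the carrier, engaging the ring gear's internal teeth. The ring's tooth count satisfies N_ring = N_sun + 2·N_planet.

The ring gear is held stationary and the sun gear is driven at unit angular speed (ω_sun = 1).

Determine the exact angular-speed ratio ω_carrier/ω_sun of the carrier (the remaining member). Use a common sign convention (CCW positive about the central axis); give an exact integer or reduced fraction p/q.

N_ring = 31 + 2·16 = 63
31(ω_s−ω_c) = −63(ω_r−ω_c),  ω_r=0, ω_s=1
31(1−ω_c) = −63(0−ω_c)  ⇒  94ω_c = 31  ⇒  ω_c = 31/94
ω_c/ω_s = 31/94

31/94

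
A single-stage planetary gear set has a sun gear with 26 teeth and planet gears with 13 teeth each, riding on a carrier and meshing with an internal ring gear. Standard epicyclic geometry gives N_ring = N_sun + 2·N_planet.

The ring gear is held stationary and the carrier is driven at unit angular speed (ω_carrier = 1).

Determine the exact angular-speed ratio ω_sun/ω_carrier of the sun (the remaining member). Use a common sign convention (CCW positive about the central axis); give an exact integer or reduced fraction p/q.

N_ring = 26 + 2·13 = 52
26(ω_s−ω_c) = −52(ω_r−ω_c),  ω_r=0, ω_c=1
ω_s = 1 − (52/26)(0−1) = 3
ω_s/ω_c = 3

3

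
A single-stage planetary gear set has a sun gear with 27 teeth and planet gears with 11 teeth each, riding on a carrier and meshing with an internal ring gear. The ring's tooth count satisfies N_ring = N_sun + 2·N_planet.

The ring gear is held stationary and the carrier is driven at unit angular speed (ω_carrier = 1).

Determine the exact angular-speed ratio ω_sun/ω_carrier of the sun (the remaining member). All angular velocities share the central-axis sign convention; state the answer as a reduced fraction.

N_ring = 27 + 2·11 = 49
27(ω_s−ω_c) = −49(ω_r−ω_c),  ω_r=0, ω_c=1
ω_s = 1 − (49/27)(0−1) = 76/27
ω_s/ω_c = 76/27

76/27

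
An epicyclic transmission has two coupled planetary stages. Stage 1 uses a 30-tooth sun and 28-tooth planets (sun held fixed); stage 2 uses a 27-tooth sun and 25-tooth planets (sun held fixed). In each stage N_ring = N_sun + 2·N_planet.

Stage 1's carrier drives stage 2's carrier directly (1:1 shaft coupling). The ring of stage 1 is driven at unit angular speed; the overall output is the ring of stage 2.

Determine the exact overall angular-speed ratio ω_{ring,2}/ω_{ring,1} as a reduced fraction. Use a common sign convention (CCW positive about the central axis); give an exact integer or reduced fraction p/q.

Stage 1: N_ring = 30 + 2·28 = 86
Stage 1: 30(ω_s−ω_c) = −86(ω_r−ω_c),  ω_s=0, ω_r=1
Stage 1: 30(0−ω_c) = −86(1−ω_c)  ⇒  116ω_c = 86  ⇒  ω_c = 43/58
  ⇒ ω_c¹/ω_r¹ = 43/58
Stage 2: N_ring = 27 + 2·25 = 77
Stage 2: 27(ω_s−ω_c) = −77(ω_r−ω_c),  ω_s=0, ω_c=1
Stage 2: ω_r = 1 − (27/77)(0−1) = 104/77
  ⇒ ω_r²/ω_c² = 104/77
Coupling ω_c² = ω_c¹ ⇒ overall = 43/58 × 104/77 = 2236/2233

2236/2233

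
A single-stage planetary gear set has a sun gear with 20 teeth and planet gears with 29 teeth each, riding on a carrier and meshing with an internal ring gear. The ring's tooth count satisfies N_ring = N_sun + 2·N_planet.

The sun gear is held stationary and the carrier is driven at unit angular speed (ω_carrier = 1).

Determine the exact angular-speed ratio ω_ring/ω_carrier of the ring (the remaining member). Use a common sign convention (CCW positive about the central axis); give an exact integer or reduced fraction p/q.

49/39

N_ring = 20 + 2·29 = 78
20(ω_s−ω_c) = −78(ω_r−ω_c),  ω_s=0, ω_c=1
ω_r = 1 − (20/78)(0−1) = 49/39
ω_r/ω_c = 49/39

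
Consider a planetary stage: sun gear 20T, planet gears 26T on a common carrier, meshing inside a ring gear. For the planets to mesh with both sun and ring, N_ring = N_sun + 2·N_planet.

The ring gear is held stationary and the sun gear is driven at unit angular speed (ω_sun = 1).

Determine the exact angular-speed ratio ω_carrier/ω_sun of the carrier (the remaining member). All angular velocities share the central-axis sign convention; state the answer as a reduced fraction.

5/23

N_ring = 20 + 2·26 = 72
20(ω_s−ω_c) = −72(ω_r−ω_c),  ω_r=0, ω_s=1
20(1−ω_c) = −72(0−ω_c)  ⇒  92ω_c = 20  ⇒  ω_c = 5/23
ω_c/ω_s = 5/23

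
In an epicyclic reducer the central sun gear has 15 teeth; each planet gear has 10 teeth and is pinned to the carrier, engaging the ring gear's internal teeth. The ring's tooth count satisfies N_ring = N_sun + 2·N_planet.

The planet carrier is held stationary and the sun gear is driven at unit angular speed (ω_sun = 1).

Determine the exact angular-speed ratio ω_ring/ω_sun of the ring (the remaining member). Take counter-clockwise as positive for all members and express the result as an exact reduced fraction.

-3/7

N_ring = 15 + 2·10 = 35
15(ω_s−ω_c) = −35(ω_r−ω_c),  ω_c=0, ω_s=1
ω_r = 0 − (15/35)(1−0) = -3/7
ω_r/ω_s = -3/7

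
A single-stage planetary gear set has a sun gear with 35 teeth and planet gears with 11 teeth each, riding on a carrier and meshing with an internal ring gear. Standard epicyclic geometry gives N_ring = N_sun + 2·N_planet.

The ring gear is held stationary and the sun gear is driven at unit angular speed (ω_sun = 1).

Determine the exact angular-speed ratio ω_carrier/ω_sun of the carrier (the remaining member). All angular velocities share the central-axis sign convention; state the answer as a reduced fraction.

N_ring = 35 + 2·11 = 57
35(ω_s−ω_c) = −57(ω_r−ω_c),  ω_r=0, ω_s=1
35(1−ω_c) = −57(0−ω_c)  ⇒  92ω_c = 35  ⇒  ω_c = 35/92
ω_c/ω_s = 35/92

35/92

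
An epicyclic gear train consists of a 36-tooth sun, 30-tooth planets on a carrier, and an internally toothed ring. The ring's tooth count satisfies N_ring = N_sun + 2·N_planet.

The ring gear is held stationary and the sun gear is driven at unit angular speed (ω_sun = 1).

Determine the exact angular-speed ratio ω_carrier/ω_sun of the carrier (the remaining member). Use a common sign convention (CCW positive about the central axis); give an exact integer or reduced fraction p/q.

N_ring = 36 + 2·30 = 96
36(ω_s−ω_c) = −96(ω_r−ω_c),  ω_r=0, ω_s=1
36(1−ω_c) = −96(0−ω_c)  ⇒  132ω_c = 36  ⇒  ω_c = 3/11
ω_c/ω_s = 3/11

3/11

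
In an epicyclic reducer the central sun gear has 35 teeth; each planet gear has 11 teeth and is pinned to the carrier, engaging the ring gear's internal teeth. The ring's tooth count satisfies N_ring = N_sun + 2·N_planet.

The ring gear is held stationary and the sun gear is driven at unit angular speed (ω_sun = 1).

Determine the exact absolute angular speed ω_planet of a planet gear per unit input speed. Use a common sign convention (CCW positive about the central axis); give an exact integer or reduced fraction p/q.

N_ring = 35 + 2·11 = 57
35(ω_s−ω_c) = −57(ω_r−ω_c),  ω_r=0, ω_s=1
35(1−ω_c) = −57(0−ω_c)  ⇒  92ω_c = 35  ⇒  ω_c = 35/92
sun–planet: 35·(1−35/92) = −11·(ω_p−ω_c)  ⇒  ω_p−ω_c = −(35/11)·(57/92) = -1995/1012
ω_p = 35/92 − 1995/1012 = -35/22

-35/22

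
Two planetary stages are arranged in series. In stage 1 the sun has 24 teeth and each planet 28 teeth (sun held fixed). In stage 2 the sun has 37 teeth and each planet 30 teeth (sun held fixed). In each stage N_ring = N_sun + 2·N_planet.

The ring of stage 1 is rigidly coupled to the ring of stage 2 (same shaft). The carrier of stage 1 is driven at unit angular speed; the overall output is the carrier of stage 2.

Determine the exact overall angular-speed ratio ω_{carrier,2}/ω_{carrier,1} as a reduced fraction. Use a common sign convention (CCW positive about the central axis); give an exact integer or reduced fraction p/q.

1261/1340

Stage 1: N_ring = 24 + 2·28 = 80
Stage 1: 24(ω_s−ω_c) = −80(ω_r−ω_c),  ω_s=0, ω_c=1
Stage 1: ω_r = 1 − (24/80)(0−1) = 13/10
  ⇒ ω_r¹/ω_c¹ = 13/10
Stage 2: N_ring = 37 + 2·30 = 97
Stage 2: 37(ω_s−ω_c) = −97(ω_r−ω_c),  ω_s=0, ω_r=1
Stage 2: 37(0−ω_c) = −97(1−ω_c)  ⇒  134ω_c = 97  ⇒  ω_c = 97/134
  ⇒ ω_c²/ω_r² = 97/134
Coupling ω_r² = ω_r¹ ⇒ overall = 13/10 × 97/134 = 1261/1340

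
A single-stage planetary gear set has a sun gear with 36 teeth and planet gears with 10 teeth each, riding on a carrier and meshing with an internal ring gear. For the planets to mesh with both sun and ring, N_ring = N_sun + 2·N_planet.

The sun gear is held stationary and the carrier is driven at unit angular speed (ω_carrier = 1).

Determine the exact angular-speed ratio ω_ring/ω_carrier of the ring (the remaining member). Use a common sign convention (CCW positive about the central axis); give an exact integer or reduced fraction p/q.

23/14

N_ring = 36 + 2·10 = 56
36(ω_s−ω_c) = −56(ω_r−ω_c),  ω_s=0, ω_c=1
ω_r = 1 − (36/56)(0−1) = 23/14
ω_r/ω_c = 23/14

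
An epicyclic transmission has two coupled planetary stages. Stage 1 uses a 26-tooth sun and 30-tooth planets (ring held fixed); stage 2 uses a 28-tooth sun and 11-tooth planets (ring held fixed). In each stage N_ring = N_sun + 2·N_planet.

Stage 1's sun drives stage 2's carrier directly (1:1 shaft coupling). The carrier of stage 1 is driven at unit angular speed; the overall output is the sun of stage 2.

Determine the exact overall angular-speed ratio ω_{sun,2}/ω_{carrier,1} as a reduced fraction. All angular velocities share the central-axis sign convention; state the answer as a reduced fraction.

12

Stage 1: N_ring = 26 + 2·30 = 86
Stage 1: 26(ω_s−ω_c) = −86(ω_r−ω_c),  ω_r=0, ω_c=1
Stage 1: ω_s = 1 − (86/26)(0−1) = 56/13
  ⇒ ω_s¹/ω_c¹ = 56/13
Stage 2: N_ring = 28 + 2·11 = 50
Stage 2: 28(ω_s−ω_c) = −50(ω_r−ω_c),  ω_r=0, ω_c=1
Stage 2: ω_s = 1 − (50/28)(0−1) = 39/14
  ⇒ ω_s²/ω_c² = 39/14
Coupling ω_c² = ω_s¹ ⇒ overall = 56/13 × 39/14 = 12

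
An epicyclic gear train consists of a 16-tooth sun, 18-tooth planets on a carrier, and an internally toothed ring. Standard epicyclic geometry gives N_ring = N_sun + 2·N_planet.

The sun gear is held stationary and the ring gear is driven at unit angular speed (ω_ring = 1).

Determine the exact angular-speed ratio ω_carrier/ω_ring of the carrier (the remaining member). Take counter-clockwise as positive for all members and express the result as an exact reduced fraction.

13/17

N_ring = 16 + 2·18 = 52
16(ω_s−ω_c) = −52(ω_r−ω_c),  ω_s=0, ω_r=1
16(0−ω_c) = −52(1−ω_c)  ⇒  68ω_c = 52  ⇒  ω_c = 13/17
ω_c/ω_r = 13/17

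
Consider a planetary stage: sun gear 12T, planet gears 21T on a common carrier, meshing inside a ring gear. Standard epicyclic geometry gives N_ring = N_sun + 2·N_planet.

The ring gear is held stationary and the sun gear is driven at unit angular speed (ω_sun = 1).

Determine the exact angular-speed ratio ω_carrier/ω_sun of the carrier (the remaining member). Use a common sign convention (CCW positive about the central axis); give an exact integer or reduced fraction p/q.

N_ring = 12 + 2·21 = 54
12(ω_s−ω_c) = −54(ω_r−ω_c),  ω_r=0, ω_s=1
12(1−ω_c) = −54(0−ω_c)  ⇒  66ω_c = 12  ⇒  ω_c = 2/11
ω_c/ω_s = 2/11

2/11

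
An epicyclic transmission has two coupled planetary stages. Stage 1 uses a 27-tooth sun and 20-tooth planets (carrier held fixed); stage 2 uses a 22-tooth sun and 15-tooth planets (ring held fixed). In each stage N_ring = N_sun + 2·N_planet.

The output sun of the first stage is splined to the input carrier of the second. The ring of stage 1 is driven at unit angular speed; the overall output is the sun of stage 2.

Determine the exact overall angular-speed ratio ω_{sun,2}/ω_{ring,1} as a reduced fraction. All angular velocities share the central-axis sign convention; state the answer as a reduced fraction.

-2479/297

Stage 1: N_ring = 27 + 2·20 = 67
Stage 1: 27(ω_s−ω_c) = −67(ω_r−ω_c),  ω_c=0, ω_r=1
Stage 1: ω_s = 0 − (67/27)(1−0) = -67/27
  ⇒ ω_s¹/ω_r¹ = -67/27
Stage 2: N_ring = 22 + 2·15 = 52
Stage 2: 22(ω_s−ω_c) = −52(ω_r−ω_c),  ω_r=0, ω_c=1
Stage 2: ω_s = 1 − (52/22)(0−1) = 37/11
  ⇒ ω_s²/ω_c² = 37/11
Coupling ω_c² = ω_s¹ ⇒ overall = -67/27 × 37/11 = -2479/297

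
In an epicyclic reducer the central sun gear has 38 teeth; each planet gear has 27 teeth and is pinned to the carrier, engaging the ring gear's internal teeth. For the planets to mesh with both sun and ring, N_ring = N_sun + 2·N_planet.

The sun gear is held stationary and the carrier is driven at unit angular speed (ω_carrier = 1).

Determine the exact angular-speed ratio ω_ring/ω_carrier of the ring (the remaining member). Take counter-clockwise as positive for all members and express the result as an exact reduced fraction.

N_ring = 38 + 2·27 = 92
38(ω_s−ω_c) = −92(ω_r−ω_c),  ω_s=0, ω_c=1
ω_r = 1 − (38/92)(0−1) = 65/46
ω_r/ω_c = 65/46

65/46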